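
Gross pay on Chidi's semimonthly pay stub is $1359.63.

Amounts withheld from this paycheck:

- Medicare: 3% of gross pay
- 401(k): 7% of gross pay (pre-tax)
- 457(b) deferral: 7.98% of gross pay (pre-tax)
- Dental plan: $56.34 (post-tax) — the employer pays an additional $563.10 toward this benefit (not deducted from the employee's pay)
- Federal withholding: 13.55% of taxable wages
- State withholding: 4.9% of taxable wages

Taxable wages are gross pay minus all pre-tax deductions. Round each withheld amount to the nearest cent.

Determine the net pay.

$845.56

401(k): $1359.63 × 0.07 = $95.17
457(b) deferral: $1359.63 × 0.0798 = $108.50
Pre-tax total = $95.17 + $108.50 = $203.67
Taxable wages = $1359.63 − $203.67 = $1155.96
State withholding: $1155.96 × 0.049 = $56.64
Federal withholding: $1155.96 × 0.1355 = $156.63
Medicare: $1359.63 × 0.03 = $40.79
Dental plan: $56.34
(Employer's $563.10 toward dental plan is not withheld from the employee.)
Total deductions = $95.17 + $108.50 + $56.64 + $156.63 + $40.79 + $56.34 = $514.07
Net pay = $1359.63 − $514.07 = $845.56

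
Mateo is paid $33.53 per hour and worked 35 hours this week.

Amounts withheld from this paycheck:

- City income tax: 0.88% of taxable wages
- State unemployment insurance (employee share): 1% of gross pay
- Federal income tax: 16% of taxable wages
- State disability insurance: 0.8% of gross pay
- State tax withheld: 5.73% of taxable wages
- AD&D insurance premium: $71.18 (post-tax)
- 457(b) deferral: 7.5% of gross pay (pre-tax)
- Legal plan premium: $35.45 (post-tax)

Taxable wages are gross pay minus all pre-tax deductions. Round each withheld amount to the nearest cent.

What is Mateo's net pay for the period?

Gross pay: 35 × $33.53 = $1,173.55
457(b) deferral: $1,173.55 × 0.075 = $88.02
Taxable wages = $1,173.55 − $88.02 = $1,085.53
State tax withheld: $1,085.53 × 0.0573 = $62.20
Federal income tax: $1,085.53 × 0.16 = $173.68
City income tax: $1,085.53 × 0.0088 = $9.55
State unemployment insurance (employee share): $1,173.55 × 0.01 = $11.74
State disability insurance: $1,173.55 × 0.008 = $9.39
Legal plan premium: $35.45
AD&D insurance premium: $71.18
Total deductions = $88.02 + $62.20 + $173.68 + $9.55 + $11.74 + $9.39 + $35.45 + $71.18 = $461.21
Net pay = $1,173.55 − $461.21 = $712.34

$712.34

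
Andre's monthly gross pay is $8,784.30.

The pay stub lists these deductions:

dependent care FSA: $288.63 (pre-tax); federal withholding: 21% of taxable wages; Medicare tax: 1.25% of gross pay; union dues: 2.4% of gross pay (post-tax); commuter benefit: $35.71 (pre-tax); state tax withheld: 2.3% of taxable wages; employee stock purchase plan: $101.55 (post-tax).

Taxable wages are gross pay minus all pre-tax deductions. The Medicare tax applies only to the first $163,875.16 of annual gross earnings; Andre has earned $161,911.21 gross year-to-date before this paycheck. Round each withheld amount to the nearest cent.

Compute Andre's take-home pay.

Commuter benefit: $35.71
Dependent care FSA: $288.63
Pre-tax total = $35.71 + $288.63 = $324.34
Taxable wages = $8,784.30 − $324.34 = $8,459.96
Federal withholding: $8,459.96 × 0.21 = $1,776.59
State tax withheld: $8,459.96 × 0.023 = $194.58
Medicare tax: only $163,875.16 − $161,911.21 = $1,963.95 of this check is subject → $1,963.95 × 0.0125 = $24.55
Union dues: $8,784.30 × 0.024 = $210.82
Employee stock purchase plan: $101.55
Total deductions = $35.71 + $288.63 + $1,776.59 + $194.58 + $24.55 + $210.82 + $101.55 = $2,632.43
Net pay = $8,784.30 − $2,632.43 = $6,151.87

$6,151.87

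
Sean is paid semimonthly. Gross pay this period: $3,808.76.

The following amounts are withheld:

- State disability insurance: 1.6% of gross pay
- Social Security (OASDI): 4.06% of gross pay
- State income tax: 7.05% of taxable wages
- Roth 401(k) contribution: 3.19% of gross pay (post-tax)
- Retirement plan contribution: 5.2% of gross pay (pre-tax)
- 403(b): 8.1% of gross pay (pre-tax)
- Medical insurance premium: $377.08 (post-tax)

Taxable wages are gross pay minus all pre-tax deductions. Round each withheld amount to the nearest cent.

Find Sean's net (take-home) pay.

403(b): $3,808.76 × 0.081 = $308.51
Retirement plan contribution: $3,808.76 × 0.052 = $198.06
Pre-tax total = $308.51 + $198.06 = $506.57
Taxable wages = $3,808.76 − $506.57 = $3,302.19
State income tax: $3,302.19 × 0.0705 = $232.80
State disability insurance: $3,808.76 × 0.016 = $60.94
Social Security (OASDI): $3,808.76 × 0.0406 = $154.64
Roth 401(k) contribution: $3,808.76 × 0.0319 = $121.50
Medical insurance premium: $377.08
Total deductions = $308.51 + $198.06 + $232.80 + $60.94 + $154.64 + $121.50 + $377.08 = $1,453.53
Net pay = $3,808.76 − $1,453.53 = $2,355.23

$2,355.23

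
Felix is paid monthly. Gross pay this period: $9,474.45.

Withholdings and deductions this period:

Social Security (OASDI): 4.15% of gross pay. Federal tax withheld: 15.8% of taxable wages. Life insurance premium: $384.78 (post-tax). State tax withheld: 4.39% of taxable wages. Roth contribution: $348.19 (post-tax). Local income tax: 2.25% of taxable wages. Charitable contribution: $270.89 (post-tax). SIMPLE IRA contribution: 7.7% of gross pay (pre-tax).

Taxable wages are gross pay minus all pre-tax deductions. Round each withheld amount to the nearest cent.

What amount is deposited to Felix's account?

SIMPLE IRA contribution: $9,474.45 × 0.077 = $729.53
Taxable wages = $9,474.45 − $729.53 = $8,744.92
Federal tax withheld: $8,744.92 × 0.158 = $1,381.70
State tax withheld: $8,744.92 × 0.0439 = $383.90
Local income tax: $8,744.92 × 0.0225 = $196.76
Social Security (OASDI): $9,474.45 × 0.0415 = $393.19
Roth contribution: $348.19
Life insurance premium: $384.78
Charitable contribution: $270.89
Total deductions = $729.53 + $1,381.70 + $383.90 + $196.76 + $393.19 + $348.19 + $384.78 + $270.89 = $4,088.94
Net pay = $9,474.45 − $4,088.94 = $5,385.51

$5,385.51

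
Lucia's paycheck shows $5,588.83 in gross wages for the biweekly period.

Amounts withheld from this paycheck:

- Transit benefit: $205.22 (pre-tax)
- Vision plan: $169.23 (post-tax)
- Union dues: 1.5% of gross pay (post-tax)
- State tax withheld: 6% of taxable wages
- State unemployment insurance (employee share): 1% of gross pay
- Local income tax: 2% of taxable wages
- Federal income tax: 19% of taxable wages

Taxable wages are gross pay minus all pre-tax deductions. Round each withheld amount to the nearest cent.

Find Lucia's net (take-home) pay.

$3,621.08

Transit benefit: $205.22
Taxable wages = $5,588.83 − $205.22 = $5,383.61
State tax withheld: $5,383.61 × 0.06 = $323.02
Local income tax: $5,383.61 × 0.02 = $107.67
Federal income tax: $5,383.61 × 0.19 = $1,022.89
State unemployment insurance (employee share): $5,588.83 × 0.01 = $55.89
Union dues: $5,588.83 × 0.015 = $83.83
Vision plan: $169.23
Total deductions = $205.22 + $323.02 + $107.67 + $1,022.89 + $55.89 + $83.83 + $169.23 = $1,967.75
Net pay = $5,588.83 − $1,967.75 = $3,621.08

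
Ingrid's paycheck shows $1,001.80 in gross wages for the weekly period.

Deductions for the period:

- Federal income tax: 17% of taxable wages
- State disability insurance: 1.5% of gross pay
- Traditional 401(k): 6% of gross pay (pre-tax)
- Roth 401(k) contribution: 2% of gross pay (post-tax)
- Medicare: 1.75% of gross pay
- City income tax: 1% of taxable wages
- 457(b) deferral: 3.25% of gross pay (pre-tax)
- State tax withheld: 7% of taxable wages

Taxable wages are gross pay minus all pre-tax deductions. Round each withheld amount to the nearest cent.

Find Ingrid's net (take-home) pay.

$629.25

Traditional 401(k): $1,001.80 × 0.06 = $60.11
457(b) deferral: $1,001.80 × 0.0325 = $32.56
Pre-tax total = $60.11 + $32.56 = $92.67
Taxable wages = $1,001.80 − $92.67 = $909.13
City income tax: $909.13 × 0.01 = $9.09
State tax withheld: $909.13 × 0.07 = $63.64
Federal income tax: $909.13 × 0.17 = $154.55
Medicare: $1,001.80 × 0.0175 = $17.53
State disability insurance: $1,001.80 × 0.015 = $15.03
Roth 401(k) contribution: $1,001.80 × 0.02 = $20.04
Total deductions = $60.11 + $32.56 + $9.09 + $63.64 + $154.55 + $17.53 + $15.03 + $20.04 = $372.55
Net pay = $1,001.80 − $372.55 = $629.25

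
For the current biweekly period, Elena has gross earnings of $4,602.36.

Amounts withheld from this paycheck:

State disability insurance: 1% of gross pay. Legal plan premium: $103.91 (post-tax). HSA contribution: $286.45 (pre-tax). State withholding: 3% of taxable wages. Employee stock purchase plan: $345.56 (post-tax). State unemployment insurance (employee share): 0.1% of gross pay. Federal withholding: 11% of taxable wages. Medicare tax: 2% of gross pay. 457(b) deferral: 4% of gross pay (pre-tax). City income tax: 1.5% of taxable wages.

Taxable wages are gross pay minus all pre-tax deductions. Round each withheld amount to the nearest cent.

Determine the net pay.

457(b) deferral: $4,602.36 × 0.04 = $184.09
HSA contribution: $286.45
Pre-tax total = $184.09 + $286.45 = $470.54
Taxable wages = $4,602.36 − $470.54 = $4,131.82
City income tax: $4,131.82 × 0.015 = $61.98
State withholding: $4,131.82 × 0.03 = $123.95
Federal withholding: $4,131.82 × 0.11 = $454.50
State disability insurance: $4,602.36 × 0.01 = $46.02
Medicare tax: $4,602.36 × 0.02 = $92.05
State unemployment insurance (employee share): $4,602.36 × 0.001 = $4.60
Employee stock purchase plan: $345.56
Legal plan premium: $103.91
Total deductions = $184.09 + $286.45 + $61.98 + $123.95 + $454.50 + $46.02 + $92.05 + $4.60 + $345.56 + $103.91 = $1,703.11
Net pay = $4,602.36 − $1,703.11 = $2,899.25

$2,899.25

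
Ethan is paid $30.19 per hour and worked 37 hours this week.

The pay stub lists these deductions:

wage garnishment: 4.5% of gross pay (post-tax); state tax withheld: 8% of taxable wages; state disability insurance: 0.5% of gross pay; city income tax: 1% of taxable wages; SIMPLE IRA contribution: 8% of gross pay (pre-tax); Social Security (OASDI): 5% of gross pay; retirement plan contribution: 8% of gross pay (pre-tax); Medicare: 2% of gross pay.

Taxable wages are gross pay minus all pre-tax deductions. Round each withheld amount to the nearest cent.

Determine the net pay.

Gross pay: 37 × $30.19 = $1,117.03
Retirement plan contribution: $1,117.03 × 0.08 = $89.36
SIMPLE IRA contribution: $1,117.03 × 0.08 = $89.36
Pre-tax total = $89.36 + $89.36 = $178.72
Taxable wages = $1,117.03 − $178.72 = $938.31
State tax withheld: $938.31 × 0.08 = $75.06
City income tax: $938.31 × 0.01 = $9.38
Medicare: $1,117.03 × 0.02 = $22.34
State disability insurance: $1,117.03 × 0.005 = $5.59
Social Security (OASDI): $1,117.03 × 0.05 = $55.85
Wage garnishment: $1,117.03 × 0.045 = $50.27
Total deductions = $89.36 + $89.36 + $75.06 + $9.38 + $22.34 + $5.59 + $55.85 + $50.27 = $397.21
Net pay = $1,117.03 − $397.21 = $719.82

$719.82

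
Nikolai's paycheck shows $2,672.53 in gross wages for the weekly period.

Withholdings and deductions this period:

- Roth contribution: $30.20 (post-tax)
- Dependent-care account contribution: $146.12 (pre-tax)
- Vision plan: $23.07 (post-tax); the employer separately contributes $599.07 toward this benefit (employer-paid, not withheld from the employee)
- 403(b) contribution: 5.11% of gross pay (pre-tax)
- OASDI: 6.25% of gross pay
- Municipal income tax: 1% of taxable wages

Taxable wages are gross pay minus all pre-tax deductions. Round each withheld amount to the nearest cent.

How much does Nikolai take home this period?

Dependent-care account contribution: $146.12
403(b) contribution: $2,672.53 × 0.0511 = $136.57
Pre-tax total = $146.12 + $136.57 = $282.69
Taxable wages = $2,672.53 − $282.69 = $2,389.84
Municipal income tax: $2,389.84 × 0.01 = $23.90
OASDI: $2,672.53 × 0.0625 = $167.03
Vision plan: $23.07
Roth contribution: $30.20
(Employer's $599.07 toward vision plan is not withheld from the employee.)
Total deductions = $146.12 + $136.57 + $23.90 + $167.03 + $23.07 + $30.20 = $526.89
Net pay = $2,672.53 − $526.89 = $2,145.64

$2,145.64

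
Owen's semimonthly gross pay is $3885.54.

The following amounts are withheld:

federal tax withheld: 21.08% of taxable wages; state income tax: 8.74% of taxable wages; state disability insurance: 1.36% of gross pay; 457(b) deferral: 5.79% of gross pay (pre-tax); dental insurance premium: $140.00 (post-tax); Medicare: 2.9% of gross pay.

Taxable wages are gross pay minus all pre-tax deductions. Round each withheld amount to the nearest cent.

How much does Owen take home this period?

$2263.47

457(b) deferral: $3885.54 × 0.0579 = $224.97
Taxable wages = $3885.54 − $224.97 = $3660.57
Federal tax withheld: $3660.57 × 0.2108 = $771.65
State income tax: $3660.57 × 0.0874 = $319.93
Medicare: $3885.54 × 0.029 = $112.68
State disability insurance: $3885.54 × 0.0136 = $52.84
Dental insurance premium: $140.00
Total deductions = $224.97 + $771.65 + $319.93 + $112.68 + $52.84 + $140.00 = $1622.07
Net pay = $3885.54 − $1622.07 = $2263.47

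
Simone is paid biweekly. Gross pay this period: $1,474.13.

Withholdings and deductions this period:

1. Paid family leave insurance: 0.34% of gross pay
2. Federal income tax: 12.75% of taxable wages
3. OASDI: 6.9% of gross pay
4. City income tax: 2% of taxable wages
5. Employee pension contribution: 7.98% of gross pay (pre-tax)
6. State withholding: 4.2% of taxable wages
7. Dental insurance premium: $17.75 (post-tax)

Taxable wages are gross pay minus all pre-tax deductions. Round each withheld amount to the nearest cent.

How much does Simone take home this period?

$974.97

Employee pension contribution: $1,474.13 × 0.0798 = $117.64
Taxable wages = $1,474.13 − $117.64 = $1,356.49
State withholding: $1,356.49 × 0.042 = $56.97
City income tax: $1,356.49 × 0.02 = $27.13
Federal income tax: $1,356.49 × 0.1275 = $172.95
Paid family leave insurance: $1,474.13 × 0.0034 = $5.01
OASDI: $1,474.13 × 0.069 = $101.71
Dental insurance premium: $17.75
Total deductions = $117.64 + $56.97 + $27.13 + $172.95 + $5.01 + $101.71 + $17.75 = $499.16
Net pay = $1,474.13 − $499.16 = $974.97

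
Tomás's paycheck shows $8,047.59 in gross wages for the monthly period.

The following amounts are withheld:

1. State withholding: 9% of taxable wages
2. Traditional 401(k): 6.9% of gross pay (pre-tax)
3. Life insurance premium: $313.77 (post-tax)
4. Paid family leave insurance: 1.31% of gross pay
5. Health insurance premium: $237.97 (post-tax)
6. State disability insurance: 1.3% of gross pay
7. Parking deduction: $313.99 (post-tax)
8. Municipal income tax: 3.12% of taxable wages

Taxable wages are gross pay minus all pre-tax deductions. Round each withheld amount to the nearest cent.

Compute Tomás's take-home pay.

$5,508.47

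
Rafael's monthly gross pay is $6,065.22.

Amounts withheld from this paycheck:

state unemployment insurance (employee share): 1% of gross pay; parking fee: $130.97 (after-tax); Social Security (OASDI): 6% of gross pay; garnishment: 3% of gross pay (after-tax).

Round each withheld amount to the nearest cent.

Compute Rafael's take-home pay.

$5,327.73

State unemployment insurance (employee share): $6,065.22 × 0.01 = $60.65
Social Security (OASDI): $6,065.22 × 0.06 = $363.91
Garnishment: $6,065.22 × 0.03 = $181.96
Parking fee: $130.97
Total deductions = $60.65 + $363.91 + $181.96 + $130.97 = $737.49
Net pay = $6,065.22 − $737.49 = $5,327.73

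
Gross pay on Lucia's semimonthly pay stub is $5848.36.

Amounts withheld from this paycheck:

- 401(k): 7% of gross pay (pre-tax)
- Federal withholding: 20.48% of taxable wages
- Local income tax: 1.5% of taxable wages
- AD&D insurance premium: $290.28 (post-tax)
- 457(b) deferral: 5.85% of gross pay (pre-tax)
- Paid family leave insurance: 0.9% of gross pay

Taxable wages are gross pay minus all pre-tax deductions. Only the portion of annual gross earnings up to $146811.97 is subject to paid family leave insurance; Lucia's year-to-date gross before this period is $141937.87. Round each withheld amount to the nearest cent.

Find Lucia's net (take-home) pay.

$3642.41

401(k): $5848.36 × 0.07 = $409.39
457(b) deferral: $5848.36 × 0.0585 = $342.13
Pre-tax total = $409.39 + $342.13 = $751.52
Taxable wages = $5848.36 − $751.52 = $5096.84
Federal withholding: $5096.84 × 0.2048 = $1043.83
Local income tax: $5096.84 × 0.015 = $76.45
Paid family leave insurance: only $146811.97 − $141937.87 = $4874.10 of this check is subject → $4874.10 × 0.009 = $43.87
AD&D insurance premium: $290.28
Total deductions = $409.39 + $342.13 + $1043.83 + $76.45 + $43.87 + $290.28 = $2205.95
Net pay = $5848.36 − $2205.95 = $3642.41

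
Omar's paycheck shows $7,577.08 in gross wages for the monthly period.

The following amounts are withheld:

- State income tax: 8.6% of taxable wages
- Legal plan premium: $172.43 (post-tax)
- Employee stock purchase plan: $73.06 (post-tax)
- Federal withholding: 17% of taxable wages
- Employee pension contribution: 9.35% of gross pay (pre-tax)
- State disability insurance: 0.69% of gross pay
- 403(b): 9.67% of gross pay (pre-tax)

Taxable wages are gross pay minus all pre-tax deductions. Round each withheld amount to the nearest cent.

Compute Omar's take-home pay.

Employee pension contribution: $7,577.08 × 0.0935 = $708.46
403(b): $7,577.08 × 0.0967 = $732.70
Pre-tax total = $708.46 + $732.70 = $1,441.16
Taxable wages = $7,577.08 − $1,441.16 = $6,135.92
State income tax: $6,135.92 × 0.086 = $527.69
Federal withholding: $6,135.92 × 0.17 = $1,043.11
State disability insurance: $7,577.08 × 0.0069 = $52.28
Legal plan premium: $172.43
Employee stock purchase plan: $73.06
Total deductions = $708.46 + $732.70 + $527.69 + $1,043.11 + $52.28 + $172.43 + $73.06 = $3,309.73
Net pay = $7,577.08 − $3,309.73 = $4,267.35

$4,267.35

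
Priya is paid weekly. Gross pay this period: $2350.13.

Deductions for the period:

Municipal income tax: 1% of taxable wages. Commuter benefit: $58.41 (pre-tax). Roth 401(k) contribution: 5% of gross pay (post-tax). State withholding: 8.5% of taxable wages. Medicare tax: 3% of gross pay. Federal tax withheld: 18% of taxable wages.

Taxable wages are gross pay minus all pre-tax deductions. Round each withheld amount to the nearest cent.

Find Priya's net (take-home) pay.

Commuter benefit: $58.41
Taxable wages = $2350.13 − $58.41 = $2291.72
State withholding: $2291.72 × 0.085 = $194.80
Municipal income tax: $2291.72 × 0.01 = $22.92
Federal tax withheld: $2291.72 × 0.18 = $412.51
Medicare tax: $2350.13 × 0.03 = $70.50
Roth 401(k) contribution: $2350.13 × 0.05 = $117.51
Total deductions = $58.41 + $194.80 + $22.92 + $412.51 + $70.50 + $117.51 = $876.65
Net pay = $2350.13 − $876.65 = $1473.48

$1473.48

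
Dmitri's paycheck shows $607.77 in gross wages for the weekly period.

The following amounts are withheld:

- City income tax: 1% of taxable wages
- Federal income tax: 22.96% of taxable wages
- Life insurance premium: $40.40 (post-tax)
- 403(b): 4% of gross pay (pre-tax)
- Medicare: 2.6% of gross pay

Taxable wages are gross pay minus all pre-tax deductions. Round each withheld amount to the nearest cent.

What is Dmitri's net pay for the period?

403(b): $607.77 × 0.04 = $24.31
Taxable wages = $607.77 − $24.31 = $583.46
Federal income tax: $583.46 × 0.2296 = $133.96
City income tax: $583.46 × 0.01 = $5.83
Medicare: $607.77 × 0.026 = $15.80
Life insurance premium: $40.40
Total deductions = $24.31 + $133.96 + $5.83 + $15.80 + $40.40 = $220.30
Net pay = $607.77 − $220.30 = $387.47

$387.47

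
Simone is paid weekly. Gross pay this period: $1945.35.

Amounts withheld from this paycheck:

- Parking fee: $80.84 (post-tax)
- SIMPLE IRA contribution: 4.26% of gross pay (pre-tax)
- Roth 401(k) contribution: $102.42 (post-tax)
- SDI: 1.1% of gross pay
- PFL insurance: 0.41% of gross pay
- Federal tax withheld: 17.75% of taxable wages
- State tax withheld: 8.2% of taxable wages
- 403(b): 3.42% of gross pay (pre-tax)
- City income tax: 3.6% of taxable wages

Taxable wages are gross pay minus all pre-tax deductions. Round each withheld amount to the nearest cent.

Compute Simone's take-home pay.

$1052.61

SIMPLE IRA contribution: $1945.35 × 0.0426 = $82.87
403(b): $1945.35 × 0.0342 = $66.53
Pre-tax total = $82.87 + $66.53 = $149.40
Taxable wages = $1945.35 − $149.40 = $1795.95
Federal tax withheld: $1795.95 × 0.1775 = $318.78
City income tax: $1795.95 × 0.036 = $64.65
State tax withheld: $1795.95 × 0.082 = $147.27
SDI: $1945.35 × 0.011 = $21.40
PFL insurance: $1945.35 × 0.0041 = $7.98
Parking fee: $80.84
Roth 401(k) contribution: $102.42
Total deductions = $82.87 + $66.53 + $318.78 + $64.65 + $147.27 + $21.40 + $7.98 + $80.84 + $102.42 = $892.74
Net pay = $1945.35 − $892.74 = $1052.61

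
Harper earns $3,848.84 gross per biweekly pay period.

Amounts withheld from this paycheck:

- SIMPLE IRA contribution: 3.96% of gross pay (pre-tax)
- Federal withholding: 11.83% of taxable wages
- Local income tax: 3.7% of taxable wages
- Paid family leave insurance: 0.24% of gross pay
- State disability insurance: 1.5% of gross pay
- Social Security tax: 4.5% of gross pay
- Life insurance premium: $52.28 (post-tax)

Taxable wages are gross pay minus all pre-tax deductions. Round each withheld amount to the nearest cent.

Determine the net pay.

$2,829.92

SIMPLE IRA contribution: $3,848.84 × 0.0396 = $152.41
Taxable wages = $3,848.84 − $152.41 = $3,696.43
Local income tax: $3,696.43 × 0.037 = $136.77
Federal withholding: $3,696.43 × 0.1183 = $437.29
State disability insurance: $3,848.84 × 0.015 = $57.73
Social Security tax: $3,848.84 × 0.045 = $173.20
Paid family leave insurance: $3,848.84 × 0.0024 = $9.24
Life insurance premium: $52.28
Total deductions = $152.41 + $136.77 + $437.29 + $57.73 + $173.20 + $9.24 + $52.28 = $1,018.92
Net pay = $3,848.84 − $1,018.92 = $2,829.92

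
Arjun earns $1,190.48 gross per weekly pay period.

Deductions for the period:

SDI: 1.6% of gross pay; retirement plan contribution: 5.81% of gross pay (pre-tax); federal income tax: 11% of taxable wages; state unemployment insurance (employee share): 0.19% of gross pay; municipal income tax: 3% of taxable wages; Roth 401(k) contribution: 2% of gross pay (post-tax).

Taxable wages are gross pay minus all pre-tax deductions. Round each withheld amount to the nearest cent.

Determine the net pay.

Retirement plan contribution: $1,190.48 × 0.0581 = $69.17
Taxable wages = $1,190.48 − $69.17 = $1,121.31
Municipal income tax: $1,121.31 × 0.03 = $33.64
Federal income tax: $1,121.31 × 0.11 = $123.34
State unemployment insurance (employee share): $1,190.48 × 0.0019 = $2.26
SDI: $1,190.48 × 0.016 = $19.05
Roth 401(k) contribution: $1,190.48 × 0.02 = $23.81
Total deductions = $69.17 + $33.64 + $123.34 + $2.26 + $19.05 + $23.81 = $271.27
Net pay = $1,190.48 − $271.27 = $919.21

$919.21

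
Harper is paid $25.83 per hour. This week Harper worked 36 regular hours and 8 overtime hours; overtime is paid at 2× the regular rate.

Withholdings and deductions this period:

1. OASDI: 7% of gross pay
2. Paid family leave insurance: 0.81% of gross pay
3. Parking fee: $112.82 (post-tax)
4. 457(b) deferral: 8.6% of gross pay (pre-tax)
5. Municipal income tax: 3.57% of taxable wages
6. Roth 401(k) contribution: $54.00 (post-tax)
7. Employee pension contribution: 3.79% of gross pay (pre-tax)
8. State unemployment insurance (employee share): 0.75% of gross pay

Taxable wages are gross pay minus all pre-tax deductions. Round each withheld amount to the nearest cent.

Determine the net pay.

$852.94

Regular pay: 36 × $25.83 = $929.88
Overtime pay: 8 × $25.83 × 2 = $413.28
Gross pay = $929.88 + $413.28 = $1343.16
Employee pension contribution: $1343.16 × 0.0379 = $50.91
457(b) deferral: $1343.16 × 0.086 = $115.51
Pre-tax total = $50.91 + $115.51 = $166.42
Taxable wages = $1343.16 − $166.42 = $1176.74
Municipal income tax: $1176.74 × 0.0357 = $42.01
Paid family leave insurance: $1343.16 × 0.0081 = $10.88
OASDI: $1343.16 × 0.07 = $94.02
State unemployment insurance (employee share): $1343.16 × 0.0075 = $10.07
Parking fee: $112.82
Roth 401(k) contribution: $54.00
Total deductions = $50.91 + $115.51 + $42.01 + $10.88 + $94.02 + $10.07 + $112.82 + $54.00 = $490.22
Net pay = $1343.16 − $490.22 = $852.94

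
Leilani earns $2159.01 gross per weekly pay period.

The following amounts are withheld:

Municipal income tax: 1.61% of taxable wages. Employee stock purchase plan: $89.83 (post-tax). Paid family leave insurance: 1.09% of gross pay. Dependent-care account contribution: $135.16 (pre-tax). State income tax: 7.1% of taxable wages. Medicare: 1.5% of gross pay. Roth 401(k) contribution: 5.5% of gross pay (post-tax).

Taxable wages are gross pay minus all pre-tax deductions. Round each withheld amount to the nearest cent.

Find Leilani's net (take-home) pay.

$1583.08

Dependent-care account contribution: $135.16
Taxable wages = $2159.01 − $135.16 = $2023.85
Municipal income tax: $2023.85 × 0.0161 = $32.58
State income tax: $2023.85 × 0.071 = $143.69
Paid family leave insurance: $2159.01 × 0.0109 = $23.53
Medicare: $2159.01 × 0.015 = $32.39
Employee stock purchase plan: $89.83
Roth 401(k) contribution: $2159.01 × 0.055 = $118.75
Total deductions = $135.16 + $32.58 + $143.69 + $23.53 + $32.39 + $89.83 + $118.75 = $575.93
Net pay = $2159.01 − $575.93 = $1583.08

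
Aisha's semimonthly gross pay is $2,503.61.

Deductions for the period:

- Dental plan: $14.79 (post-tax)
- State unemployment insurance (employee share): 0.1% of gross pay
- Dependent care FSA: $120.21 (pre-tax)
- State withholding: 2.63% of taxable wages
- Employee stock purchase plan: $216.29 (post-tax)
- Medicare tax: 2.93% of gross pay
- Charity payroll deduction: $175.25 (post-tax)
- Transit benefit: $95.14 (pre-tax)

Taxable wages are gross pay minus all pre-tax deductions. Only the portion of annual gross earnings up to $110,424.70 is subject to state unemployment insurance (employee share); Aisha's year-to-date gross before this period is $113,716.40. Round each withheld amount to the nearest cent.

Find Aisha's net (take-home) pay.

$1,748.39

Dependent care FSA: $120.21
Transit benefit: $95.14
Pre-tax total = $120.21 + $95.14 = $215.35
Taxable wages = $2,503.61 − $215.35 = $2,288.26
State withholding: $2,288.26 × 0.0263 = $60.18
Medicare tax: $2,503.61 × 0.0293 = $73.36
State unemployment insurance (employee share): annual cap $110,424.70 already reached (YTD $113,716.40), so $0.00
Employee stock purchase plan: $216.29
Charity payroll deduction: $175.25
Dental plan: $14.79
Total deductions = $120.21 + $95.14 + $60.18 + $73.36 + $0.00 + $216.29 + $175.25 + $14.79 = $755.22
Net pay = $2,503.61 − $755.22 = $1,748.39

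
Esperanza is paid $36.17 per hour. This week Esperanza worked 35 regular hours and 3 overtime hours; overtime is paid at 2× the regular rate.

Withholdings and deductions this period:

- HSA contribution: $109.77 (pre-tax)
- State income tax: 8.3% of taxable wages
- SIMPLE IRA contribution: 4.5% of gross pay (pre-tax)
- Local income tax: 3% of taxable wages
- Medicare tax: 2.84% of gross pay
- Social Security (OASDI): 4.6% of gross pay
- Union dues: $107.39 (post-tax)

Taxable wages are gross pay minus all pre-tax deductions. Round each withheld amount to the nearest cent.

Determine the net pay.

$941.11

Regular pay: 35 × $36.17 = $1265.95
Overtime pay: 3 × $36.17 × 2 = $217.02
Gross pay = $1265.95 + $217.02 = $1482.97
SIMPLE IRA contribution: $1482.97 × 0.045 = $66.73
HSA contribution: $109.77
Pre-tax total = $66.73 + $109.77 = $176.50
Taxable wages = $1482.97 − $176.50 = $1306.47
State income tax: $1306.47 × 0.083 = $108.44
Local income tax: $1306.47 × 0.03 = $39.19
Social Security (OASDI): $1482.97 × 0.046 = $68.22
Medicare tax: $1482.97 × 0.0284 = $42.12
Union dues: $107.39
Total deductions = $66.73 + $109.77 + $108.44 + $39.19 + $68.22 + $42.12 + $107.39 = $541.86
Net pay = $1482.97 − $541.86 = $941.11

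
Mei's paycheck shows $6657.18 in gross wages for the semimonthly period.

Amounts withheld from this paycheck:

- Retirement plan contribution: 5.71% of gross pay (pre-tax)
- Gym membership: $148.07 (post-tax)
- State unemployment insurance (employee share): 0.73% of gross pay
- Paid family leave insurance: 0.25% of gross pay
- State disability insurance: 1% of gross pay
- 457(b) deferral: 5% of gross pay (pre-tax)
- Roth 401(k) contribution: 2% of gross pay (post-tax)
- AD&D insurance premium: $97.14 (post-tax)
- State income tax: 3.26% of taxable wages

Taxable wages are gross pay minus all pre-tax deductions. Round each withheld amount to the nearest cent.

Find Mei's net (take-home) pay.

$5240.26

Retirement plan contribution: $6657.18 × 0.0571 = $380.12
457(b) deferral: $6657.18 × 0.05 = $332.86
Pre-tax total = $380.12 + $332.86 = $712.98
Taxable wages = $6657.18 − $712.98 = $5944.20
State income tax: $5944.20 × 0.0326 = $193.78
State unemployment insurance (employee share): $6657.18 × 0.0073 = $48.60
Paid family leave insurance: $6657.18 × 0.0025 = $16.64
State disability insurance: $6657.18 × 0.01 = $66.57
Roth 401(k) contribution: $6657.18 × 0.02 = $133.14
Gym membership: $148.07
AD&D insurance premium: $97.14
Total deductions = $380.12 + $332.86 + $193.78 + $48.60 + $16.64 + $66.57 + $133.14 + $148.07 + $97.14 = $1416.92
Net pay = $6657.18 − $1416.92 = $5240.26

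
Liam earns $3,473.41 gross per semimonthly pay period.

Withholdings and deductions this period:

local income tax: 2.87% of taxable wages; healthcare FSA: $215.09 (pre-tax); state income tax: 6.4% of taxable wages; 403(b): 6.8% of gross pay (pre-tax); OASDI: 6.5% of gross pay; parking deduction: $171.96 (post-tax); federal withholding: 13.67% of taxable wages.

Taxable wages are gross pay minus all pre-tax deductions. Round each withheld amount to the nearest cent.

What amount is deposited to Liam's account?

$1,931.11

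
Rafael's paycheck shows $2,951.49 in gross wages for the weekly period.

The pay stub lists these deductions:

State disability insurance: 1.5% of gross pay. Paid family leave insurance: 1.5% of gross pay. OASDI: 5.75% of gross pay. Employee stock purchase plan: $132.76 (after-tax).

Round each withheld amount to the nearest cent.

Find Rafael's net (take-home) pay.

OASDI: $2,951.49 × 0.0575 = $169.71
Paid family leave insurance: $2,951.49 × 0.015 = $44.27
State disability insurance: $2,951.49 × 0.015 = $44.27
Employee stock purchase plan: $132.76
Total deductions = $169.71 + $44.27 + $44.27 + $132.76 = $391.01
Net pay = $2,951.49 − $391.01 = $2,560.48

$2,560.48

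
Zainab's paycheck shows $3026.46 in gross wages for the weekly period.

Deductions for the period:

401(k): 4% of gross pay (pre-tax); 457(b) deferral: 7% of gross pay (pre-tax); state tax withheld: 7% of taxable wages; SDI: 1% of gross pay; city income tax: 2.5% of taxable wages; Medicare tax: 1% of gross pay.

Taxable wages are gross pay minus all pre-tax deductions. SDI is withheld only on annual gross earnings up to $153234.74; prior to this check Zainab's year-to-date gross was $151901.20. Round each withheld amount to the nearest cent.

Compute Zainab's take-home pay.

457(b) deferral: $3026.46 × 0.07 = $211.85
401(k): $3026.46 × 0.04 = $121.06
Pre-tax total = $211.85 + $121.06 = $332.91
Taxable wages = $3026.46 − $332.91 = $2693.55
City income tax: $2693.55 × 0.025 = $67.34
State tax withheld: $2693.55 × 0.07 = $188.55
Medicare tax: $3026.46 × 0.01 = $30.26
SDI: only $153234.74 − $151901.20 = $1333.54 of this check is subject → $1333.54 × 0.01 = $13.34
Total deductions = $211.85 + $121.06 + $67.34 + $188.55 + $30.26 + $13.34 = $632.40
Net pay = $3026.46 − $632.40 = $2394.06

$2394.06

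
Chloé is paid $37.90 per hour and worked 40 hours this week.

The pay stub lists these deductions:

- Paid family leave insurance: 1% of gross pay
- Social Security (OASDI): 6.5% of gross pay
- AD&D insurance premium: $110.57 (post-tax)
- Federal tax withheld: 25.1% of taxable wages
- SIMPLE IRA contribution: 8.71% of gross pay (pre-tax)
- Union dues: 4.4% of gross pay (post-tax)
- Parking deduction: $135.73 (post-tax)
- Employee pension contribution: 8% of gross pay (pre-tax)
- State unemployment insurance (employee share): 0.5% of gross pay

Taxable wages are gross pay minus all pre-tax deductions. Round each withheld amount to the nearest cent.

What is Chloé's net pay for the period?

Gross pay: 40 × $37.90 = $1,516.00
SIMPLE IRA contribution: $1,516.00 × 0.0871 = $132.04
Employee pension contribution: $1,516.00 × 0.08 = $121.28
Pre-tax total = $132.04 + $121.28 = $253.32
Taxable wages = $1,516.00 − $253.32 = $1,262.68
Federal tax withheld: $1,262.68 × 0.251 = $316.93
State unemployment insurance (employee share): $1,516.00 × 0.005 = $7.58
Paid family leave insurance: $1,516.00 × 0.01 = $15.16
Social Security (OASDI): $1,516.00 × 0.065 = $98.54
AD&D insurance premium: $110.57
Union dues: $1,516.00 × 0.044 = $66.70
Parking deduction: $135.73
Total deductions = $132.04 + $121.28 + $316.93 + $7.58 + $15.16 + $98.54 + $110.57 + $66.70 + $135.73 = $1,004.53
Net pay = $1,516.00 − $1,004.53 = $511.47

$511.47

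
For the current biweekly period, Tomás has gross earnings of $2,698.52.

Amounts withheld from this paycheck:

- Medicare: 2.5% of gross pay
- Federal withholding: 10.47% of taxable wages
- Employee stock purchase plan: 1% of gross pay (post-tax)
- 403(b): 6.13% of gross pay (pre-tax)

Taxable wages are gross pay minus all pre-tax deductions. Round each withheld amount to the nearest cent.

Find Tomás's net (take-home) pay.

$2,173.43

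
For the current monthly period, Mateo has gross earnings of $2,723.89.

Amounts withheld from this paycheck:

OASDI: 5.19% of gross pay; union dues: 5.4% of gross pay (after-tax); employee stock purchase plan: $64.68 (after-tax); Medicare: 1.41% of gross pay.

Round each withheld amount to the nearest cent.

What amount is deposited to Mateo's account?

$2,332.34

OASDI: $2,723.89 × 0.0519 = $141.37
Medicare: $2,723.89 × 0.0141 = $38.41
Union dues: $2,723.89 × 0.054 = $147.09
Employee stock purchase plan: $64.68
Total deductions = $141.37 + $38.41 + $147.09 + $64.68 = $391.55
Net pay = $2,723.89 − $391.55 = $2,332.34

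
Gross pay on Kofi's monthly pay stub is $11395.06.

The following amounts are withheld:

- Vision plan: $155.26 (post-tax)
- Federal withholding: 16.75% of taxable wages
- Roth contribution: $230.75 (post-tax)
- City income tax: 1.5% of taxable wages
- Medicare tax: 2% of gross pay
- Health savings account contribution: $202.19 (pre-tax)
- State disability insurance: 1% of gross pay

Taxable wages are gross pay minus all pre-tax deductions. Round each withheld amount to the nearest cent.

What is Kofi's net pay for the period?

Health savings account contribution: $202.19
Taxable wages = $11395.06 − $202.19 = $11192.87
Federal withholding: $11192.87 × 0.1675 = $1874.81
City income tax: $11192.87 × 0.015 = $167.89
State disability insurance: $11395.06 × 0.01 = $113.95
Medicare tax: $11395.06 × 0.02 = $227.90
Vision plan: $155.26
Roth contribution: $230.75
Total deductions = $202.19 + $1874.81 + $167.89 + $113.95 + $227.90 + $155.26 + $230.75 = $2972.75
Net pay = $11395.06 − $2972.75 = $8422.31

$8422.31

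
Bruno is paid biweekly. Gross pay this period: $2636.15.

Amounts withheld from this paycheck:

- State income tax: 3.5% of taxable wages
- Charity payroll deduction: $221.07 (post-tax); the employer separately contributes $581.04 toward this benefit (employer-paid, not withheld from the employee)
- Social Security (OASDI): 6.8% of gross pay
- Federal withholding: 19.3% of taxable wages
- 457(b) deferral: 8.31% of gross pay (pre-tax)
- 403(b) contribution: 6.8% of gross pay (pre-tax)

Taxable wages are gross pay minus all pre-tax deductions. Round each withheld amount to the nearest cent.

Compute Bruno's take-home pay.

$1327.28

403(b) contribution: $2636.15 × 0.068 = $179.26
457(b) deferral: $2636.15 × 0.0831 = $219.06
Pre-tax total = $179.26 + $219.06 = $398.32
Taxable wages = $2636.15 − $398.32 = $2237.83
State income tax: $2237.83 × 0.035 = $78.32
Federal withholding: $2237.83 × 0.193 = $431.90
Social Security (OASDI): $2636.15 × 0.068 = $179.26
Charity payroll deduction: $221.07
(Employer's $581.04 toward charity payroll deduction is not withheld from the employee.)
Total deductions = $179.26 + $219.06 + $78.32 + $431.90 + $179.26 + $221.07 = $1308.87
Net pay = $2636.15 − $1308.87 = $1327.28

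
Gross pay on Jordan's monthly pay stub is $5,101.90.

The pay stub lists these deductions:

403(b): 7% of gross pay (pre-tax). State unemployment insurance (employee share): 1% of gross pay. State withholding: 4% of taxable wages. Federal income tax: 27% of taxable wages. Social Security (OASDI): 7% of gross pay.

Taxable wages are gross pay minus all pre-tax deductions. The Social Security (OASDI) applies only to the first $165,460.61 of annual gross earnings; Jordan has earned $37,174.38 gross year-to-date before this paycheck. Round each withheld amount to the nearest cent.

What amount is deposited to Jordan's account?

$2,865.74

403(b): $5,101.90 × 0.07 = $357.13
Taxable wages = $5,101.90 − $357.13 = $4,744.77
Federal income tax: $4,744.77 × 0.27 = $1,281.09
State withholding: $4,744.77 × 0.04 = $189.79
State unemployment insurance (employee share): $5,101.90 × 0.01 = $51.02
Social Security (OASDI): cap not yet reached, full $5,101.90 is subject → $5,101.90 × 0.07 = $357.13
Total deductions = $357.13 + $1,281.09 + $189.79 + $51.02 + $357.13 = $2,236.16
Net pay = $5,101.90 − $2,236.16 = $2,865.74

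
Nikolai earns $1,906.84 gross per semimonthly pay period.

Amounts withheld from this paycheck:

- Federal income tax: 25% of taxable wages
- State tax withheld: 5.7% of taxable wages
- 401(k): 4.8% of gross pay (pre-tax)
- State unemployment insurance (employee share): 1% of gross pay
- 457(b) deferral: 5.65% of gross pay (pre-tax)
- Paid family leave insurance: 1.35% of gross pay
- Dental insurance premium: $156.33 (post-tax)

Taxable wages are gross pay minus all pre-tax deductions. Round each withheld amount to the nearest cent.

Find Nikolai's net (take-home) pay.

457(b) deferral: $1,906.84 × 0.0565 = $107.74
401(k): $1,906.84 × 0.048 = $91.53
Pre-tax total = $107.74 + $91.53 = $199.27
Taxable wages = $1,906.84 − $199.27 = $1,707.57
Federal income tax: $1,707.57 × 0.25 = $426.89
State tax withheld: $1,707.57 × 0.057 = $97.33
State unemployment insurance (employee share): $1,906.84 × 0.01 = $19.07
Paid family leave insurance: $1,906.84 × 0.0135 = $25.74
Dental insurance premium: $156.33
Total deductions = $107.74 + $91.53 + $426.89 + $97.33 + $19.07 + $25.74 + $156.33 = $924.63
Net pay = $1,906.84 − $924.63 = $982.21

$982.21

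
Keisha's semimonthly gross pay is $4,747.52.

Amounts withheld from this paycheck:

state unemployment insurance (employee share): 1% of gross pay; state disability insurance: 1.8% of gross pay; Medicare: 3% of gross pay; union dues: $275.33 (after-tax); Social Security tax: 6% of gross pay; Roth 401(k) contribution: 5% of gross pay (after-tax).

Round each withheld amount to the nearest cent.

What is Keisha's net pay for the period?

Social Security tax: $4,747.52 × 0.06 = $284.85
State unemployment insurance (employee share): $4,747.52 × 0.01 = $47.48
State disability insurance: $4,747.52 × 0.018 = $85.46
Medicare: $4,747.52 × 0.03 = $142.43
Roth 401(k) contribution: $4,747.52 × 0.05 = $237.38
Union dues: $275.33
Total deductions = $284.85 + $47.48 + $85.46 + $142.43 + $237.38 + $275.33 = $1,072.93
Net pay = $4,747.52 − $1,072.93 = $3,674.59

$3,674.59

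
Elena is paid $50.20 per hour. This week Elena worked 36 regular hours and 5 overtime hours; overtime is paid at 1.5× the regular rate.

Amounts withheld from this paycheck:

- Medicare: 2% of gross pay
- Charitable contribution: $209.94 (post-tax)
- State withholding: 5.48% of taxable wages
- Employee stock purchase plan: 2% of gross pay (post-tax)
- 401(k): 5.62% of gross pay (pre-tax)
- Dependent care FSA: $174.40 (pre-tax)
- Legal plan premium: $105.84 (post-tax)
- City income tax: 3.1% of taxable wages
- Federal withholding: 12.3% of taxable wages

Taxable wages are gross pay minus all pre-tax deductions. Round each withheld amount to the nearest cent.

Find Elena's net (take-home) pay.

$1,089.55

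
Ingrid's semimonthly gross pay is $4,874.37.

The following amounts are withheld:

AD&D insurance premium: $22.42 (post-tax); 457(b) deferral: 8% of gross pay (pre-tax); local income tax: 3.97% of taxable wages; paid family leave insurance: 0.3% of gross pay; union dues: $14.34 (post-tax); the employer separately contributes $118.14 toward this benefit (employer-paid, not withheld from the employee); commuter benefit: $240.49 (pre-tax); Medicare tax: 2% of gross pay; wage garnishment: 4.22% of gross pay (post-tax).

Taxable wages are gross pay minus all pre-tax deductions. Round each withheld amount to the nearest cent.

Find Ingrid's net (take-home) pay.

457(b) deferral: $4,874.37 × 0.08 = $389.95
Commuter benefit: $240.49
Pre-tax total = $389.95 + $240.49 = $630.44
Taxable wages = $4,874.37 − $630.44 = $4,243.93
Local income tax: $4,243.93 × 0.0397 = $168.48
Medicare tax: $4,874.37 × 0.02 = $97.49
Paid family leave insurance: $4,874.37 × 0.003 = $14.62
Union dues: $14.34
AD&D insurance premium: $22.42
Wage garnishment: $4,874.37 × 0.0422 = $205.70
(Employer's $118.14 toward union dues is not withheld from the employee.)
Total deductions = $389.95 + $240.49 + $168.48 + $97.49 + $14.62 + $14.34 + $22.42 + $205.70 = $1,153.49
Net pay = $4,874.37 − $1,153.49 = $3,720.88

$3,720.88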